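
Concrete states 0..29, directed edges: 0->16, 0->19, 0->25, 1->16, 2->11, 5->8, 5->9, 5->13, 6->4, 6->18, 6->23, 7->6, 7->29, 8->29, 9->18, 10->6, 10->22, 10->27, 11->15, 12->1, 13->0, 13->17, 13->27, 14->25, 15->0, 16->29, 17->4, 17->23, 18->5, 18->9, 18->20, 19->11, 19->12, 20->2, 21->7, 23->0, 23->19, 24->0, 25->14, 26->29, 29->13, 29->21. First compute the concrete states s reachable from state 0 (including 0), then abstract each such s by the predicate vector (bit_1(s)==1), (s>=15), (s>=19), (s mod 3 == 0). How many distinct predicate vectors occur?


BFS from 0:
Concrete reachable: {0, 1, 2, 4, 5, 6, 7, 8, 9, 11, 12, 13, 14, 15, 16, 17, 18, 19, 20, 21, 23, 25, 27, 29}
Abstract via predicates (bit_1(s)==1), (s>=15), (s>=19), (s mod 3 == 0):
  (0,0,0,0) <- {1, 4, 5, 8, 13}
  (0,0,0,1) <- {0, 9, 12}
  (0,1,0,0) <- {16, 17}
  (0,1,1,0) <- {20, 25, 29}
  (0,1,1,1) <- {21}
  (1,0,0,0) <- {2, 7, 11, 14}
  (1,0,0,1) <- {6}
  (1,1,0,1) <- {15, 18}
  (1,1,1,0) <- {19, 23}
  (1,1,1,1) <- {27}
Distinct abstract states = 10

10


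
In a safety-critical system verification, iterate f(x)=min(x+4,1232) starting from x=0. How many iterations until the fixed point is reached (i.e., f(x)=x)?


Step 1: x=0, cap=1232, increment=4
Step 2: x grows by 4 each step until capped at 1232; fixed point is x=1232
Step 3: iterations = ceil(1232/4) = 308

308


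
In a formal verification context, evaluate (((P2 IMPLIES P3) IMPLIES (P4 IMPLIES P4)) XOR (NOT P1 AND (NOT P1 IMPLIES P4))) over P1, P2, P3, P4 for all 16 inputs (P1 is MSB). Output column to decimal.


Formula: (((P2 IMPLIES P3) IMPLIES (P4 IMPLIES P4)) XOR (NOT P1 AND (NOT P1 IMPLIES P4))) over P1, P2, P3, P4 (16 rows)
Evaluate each row (bits = P1,P2,P3,P4, MSB first):
  row 0 [0000]: (((0 IMPLIES 0) IMPLIES (0 IMPLIES 0)) XOR (NOT 0 AND (NOT 0 IMPLIES 0))) -> 1
  row 1 [0001]: (((0 IMPLIES 0) IMPLIES (1 IMPLIES 1)) XOR (NOT 0 AND (NOT 0 IMPLIES 1))) -> 0
  row 2 [0010]: (((0 IMPLIES 1) IMPLIES (0 IMPLIES 0)) XOR (NOT 0 AND (NOT 0 IMPLIES 0))) -> 1
  row 3 [0011]: (((0 IMPLIES 1) IMPLIES (1 IMPLIES 1)) XOR (NOT 0 AND (NOT 0 IMPLIES 1))) -> 0
  row 4 [0100]: (((1 IMPLIES 0) IMPLIES (0 IMPLIES 0)) XOR (NOT 0 AND (NOT 0 IMPLIES 0))) -> 1
  row 5 [0101]: (((1 IMPLIES 0) IMPLIES (1 IMPLIES 1)) XOR (NOT 0 AND (NOT 0 IMPLIES 1))) -> 0
  row 6 [0110]: (((1 IMPLIES 1) IMPLIES (0 IMPLIES 0)) XOR (NOT 0 AND (NOT 0 IMPLIES 0))) -> 1
  row 7 [0111]: (((1 IMPLIES 1) IMPLIES (1 IMPLIES 1)) XOR (NOT 0 AND (NOT 0 IMPLIES 1))) -> 0
  row 8 [1000]: (((0 IMPLIES 0) IMPLIES (0 IMPLIES 0)) XOR (NOT 1 AND (NOT 1 IMPLIES 0))) -> 1
  row 9 [1001]: (((0 IMPLIES 0) IMPLIES (1 IMPLIES 1)) XOR (NOT 1 AND (NOT 1 IMPLIES 1))) -> 1
  row 10 [1010]: (((0 IMPLIES 1) IMPLIES (0 IMPLIES 0)) XOR (NOT 1 AND (NOT 1 IMPLIES 0))) -> 1
  row 11 [1011]: (((0 IMPLIES 1) IMPLIES (1 IMPLIES 1)) XOR (NOT 1 AND (NOT 1 IMPLIES 1))) -> 1
  row 12 [1100]: (((1 IMPLIES 0) IMPLIES (0 IMPLIES 0)) XOR (NOT 1 AND (NOT 1 IMPLIES 0))) -> 1
  row 13 [1101]: (((1 IMPLIES 0) IMPLIES (1 IMPLIES 1)) XOR (NOT 1 AND (NOT 1 IMPLIES 1))) -> 1
  row 14 [1110]: (((1 IMPLIES 1) IMPLIES (0 IMPLIES 0)) XOR (NOT 1 AND (NOT 1 IMPLIES 0))) -> 1
  row 15 [1111]: (((1 IMPLIES 1) IMPLIES (1 IMPLIES 1)) XOR (NOT 1 AND (NOT 1 IMPLIES 1))) -> 1
Full result column, 4 rows per line (P1,P2 fixed per line; P3,P4 runs 00..11 left to right):
  rows 0-3 [P1,P2=00]: 1010  = hex A
  rows 4-7 [P1,P2=01]: 1010  = hex A
  rows 8-11 [P1,P2=10]: 1111  = hex F
  rows 12-15 [P1,P2=11]: 1111  = hex F
Output column (row 0 .. row 15) = 1010101011111111
Output column grouped in 4s = 1010 1010 1111 1111 = 0xAAFF
Convert to decimal digit by digit (value = value*16 + digit):
  A -> 10
  10*16 + 10 (A) = 170
  170*16 + 15 (F) = 2735
  2735*16 + 15 (F) = 43775
Decimal = 43775

43775


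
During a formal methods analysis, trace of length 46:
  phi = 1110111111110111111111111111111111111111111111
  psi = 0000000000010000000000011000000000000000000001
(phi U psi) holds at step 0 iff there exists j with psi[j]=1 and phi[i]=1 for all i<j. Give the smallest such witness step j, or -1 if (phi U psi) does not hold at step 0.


(phi U psi) at 0: need smallest j with psi[j]=1 and phi[i]=1 for all i in [0,j).
Scan from step 0:
  step 0: phi=1, psi=0 -> continue
  step 1: phi=1, psi=0 -> continue
  step 2: phi=1, psi=0 -> continue
  step 3: phi=0 -> phi-prefix broken from here
  step 11: psi=1 but phi already failed -> not a witness
  step 23: psi=1 but phi already failed -> not a witness
  step 24: psi=1 but phi already failed -> not a witness
  step 45: psi=1 but phi already failed -> not a witness
  end of trace: no witness -> -1
Witness step = -1

-1


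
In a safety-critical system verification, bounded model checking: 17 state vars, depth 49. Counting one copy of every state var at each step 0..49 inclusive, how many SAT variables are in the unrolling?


BMC unrolls to depth k, creating one copy of each state var for steps 0..k.
Step count = 49 + 1 = 50 (steps 0 through 49)
Vars per step = 17
Total = 17 * 50 = 850

850


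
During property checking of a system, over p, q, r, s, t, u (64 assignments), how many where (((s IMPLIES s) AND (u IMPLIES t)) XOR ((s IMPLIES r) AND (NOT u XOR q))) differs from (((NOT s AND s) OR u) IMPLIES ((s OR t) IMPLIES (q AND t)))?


F1 = (((s IMPLIES s) AND (u IMPLIES t)) XOR ((s IMPLIES r) AND (NOT u XOR q)))
F2 = (((NOT s AND s) OR u) IMPLIES ((s OR t) IMPLIES (q AND t)))
Evaluate both on each of 64 rows (bits = p,q,r,s,t,u):
  row 0 [000000]: F1=0 F2=1 (differ) -> 1
  row 1 [000001]: F1=0 F2=1 (differ) -> 1
  row 2 [000010]: F1=0 F2=1 (differ) -> 1
  row 3 [000011]: F1=1 F2=0 (differ) -> 1
  row 4 [000100]: F1=1 F2=1 -> 0
  (every remaining row is evaluated the same way; all 64 results are listed next)
Full result column, 8 rows per line (p,q,r fixed per line; s,t,u runs 000..111 left to right):
  rows 0-7 [p,q,r=000]: 11110001  (ones: 5)
  rows 8-15 [p,q,r=001]: 11111011  (ones: 7)
  rows 16-23 [p,q,r=010]: 00010000  (ones: 1)
  rows 24-31 [p,q,r=011]: 00010101  (ones: 3)
  rows 32-39 [p,q,r=100]: 11110001  (ones: 5)
  rows 40-47 [p,q,r=101]: 11111011  (ones: 7)
  rows 48-55 [p,q,r=110]: 00010000  (ones: 1)
  rows 56-63 [p,q,r=111]: 00010101  (ones: 3)
Disagreements = 5+7+1+3+5+7+1+3 = 32

32


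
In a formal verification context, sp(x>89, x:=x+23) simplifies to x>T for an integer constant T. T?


Formula: sp(P, x:=E) = exists old_x. (x = E[old_x/x]) AND P[old_x/x] (old_x is the value of x before the assignment; eliminate old_x by solving x = E[old_x/x] for old_x)
Step 1: Precondition P: x>89, i.e. old_x > 89
Step 2: Assignment gives x = old_x + 23, so old_x = x - 23
Step 3: Substitute into P: x - 23 > 89
Step 4: Simplify: x > 89+23 = 112

112


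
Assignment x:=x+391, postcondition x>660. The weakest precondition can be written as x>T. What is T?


Formula: wp(x:=E, P) = P[E/x] (substitute E for x in postcondition)
Step 1: Postcondition: x>660
Step 2: Substitute x+391 for x: x+391>660
Step 3: Solve for x: x > 660-391 = 269

269


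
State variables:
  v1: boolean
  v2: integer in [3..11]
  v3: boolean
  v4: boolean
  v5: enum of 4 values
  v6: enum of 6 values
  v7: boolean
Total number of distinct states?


State space = product of domain sizes of all variables.
Domain sizes:
  v1 (boolean): 2
  v2 (integer in [3..11]): 9
  v3 (boolean): 2
  v4 (boolean): 2
  v5 (enum of 4 values): 4
  v6 (enum of 6 values): 6
  v7 (boolean): 2
Product = 2 * 9 * 2 * 2 * 4 * 6 * 2 = 3456

3456


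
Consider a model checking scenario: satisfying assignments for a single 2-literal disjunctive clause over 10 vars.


Step 1: Total=2^10=1024
Step 2: Unsat when all 2 false: 2^8=256
Step 3: Sat=1024-256=768

768


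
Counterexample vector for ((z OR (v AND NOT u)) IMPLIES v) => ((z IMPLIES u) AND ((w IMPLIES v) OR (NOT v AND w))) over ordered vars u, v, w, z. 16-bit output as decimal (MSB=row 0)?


F1 = ((z OR (v AND NOT u)) IMPLIES v)
F2 = ((z IMPLIES u) AND ((w IMPLIES v) OR (NOT v AND w)))
Counterexample to F1=>F2 is where F1=1 and F2=0.
Evaluate each row (bits = u,v,w,z, MSB first):
  row 0 [0000]: F1=1 F2=1 -> F1&~F2 -> 0
  row 1 [0001]: F1=0 F2=0 -> F1&~F2 -> 0
  row 2 [0010]: F1=1 F2=1 -> F1&~F2 -> 0
  row 3 [0011]: F1=0 F2=0 -> F1&~F2 -> 0
  row 4 [0100]: F1=1 F2=1 -> F1&~F2 -> 0
  row 5 [0101]: F1=1 F2=0 -> F1&~F2 -> 1
  row 6 [0110]: F1=1 F2=1 -> F1&~F2 -> 0
  row 7 [0111]: F1=1 F2=0 -> F1&~F2 -> 1
  row 8 [1000]: F1=1 F2=1 -> F1&~F2 -> 0
  row 9 [1001]: F1=0 F2=1 -> F1&~F2 -> 0
  row 10 [1010]: F1=1 F2=1 -> F1&~F2 -> 0
  row 11 [1011]: F1=0 F2=1 -> F1&~F2 -> 0
  row 12 [1100]: F1=1 F2=1 -> F1&~F2 -> 0
  row 13 [1101]: F1=1 F2=1 -> F1&~F2 -> 0
  row 14 [1110]: F1=1 F2=1 -> F1&~F2 -> 0
  row 15 [1111]: F1=1 F2=1 -> F1&~F2 -> 0
Full result column, 4 rows per line (u,v fixed per line; w,z runs 00..11 left to right):
  rows 0-3 [u,v=00]: 0000  = hex 0
  rows 4-7 [u,v=01]: 0101  = hex 5
  rows 8-11 [u,v=10]: 0000  = hex 0
  rows 12-15 [u,v=11]: 0000  = hex 0
Counterexample vector (row 0 .. row 15) = 0000010100000000
Output column grouped in 4s = 0000 0101 0000 0000 = 0x0500
Convert to decimal digit by digit (value = value*16 + digit):
  0 -> 0
  0*16 + 5 = 5
  5*16 + 0 = 80
  80*16 + 0 = 1280
Decimal = 1280

1280


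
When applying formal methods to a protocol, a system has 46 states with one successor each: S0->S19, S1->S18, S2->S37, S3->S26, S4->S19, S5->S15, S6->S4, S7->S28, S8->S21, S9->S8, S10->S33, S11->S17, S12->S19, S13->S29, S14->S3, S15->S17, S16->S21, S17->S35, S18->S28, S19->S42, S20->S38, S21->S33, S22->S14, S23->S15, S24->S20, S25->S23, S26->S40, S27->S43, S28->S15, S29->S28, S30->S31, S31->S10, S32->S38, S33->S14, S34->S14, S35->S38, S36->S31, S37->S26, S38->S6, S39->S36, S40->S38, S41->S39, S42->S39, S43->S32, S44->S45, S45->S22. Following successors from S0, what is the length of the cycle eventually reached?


Trace from S0 until a state repeats:
  S0 -> S19 -> S42 -> S39 -> S36 -> S31 -> S10 -> S33 -> S14 -> S3 -> S26 -> S40 -> S38 -> S6 -> S4 -> S19
S19 first seen at step 1, revisited at step 15.
Cycle length = 15 - 1 = 14

14


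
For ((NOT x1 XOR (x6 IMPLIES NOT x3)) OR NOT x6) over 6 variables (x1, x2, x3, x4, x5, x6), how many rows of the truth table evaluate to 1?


Formula: ((NOT x1 XOR (x6 IMPLIES NOT x3)) OR NOT x6) over 6 vars (64 rows)
Evaluate each row (x1, x2, x3, x4, x5, x6 as bits, MSB first):
  row 0 [000000]: ((NOT 0 XOR (0 IMPLIES NOT 0)) OR NOT 0) -> 1
  row 1 [000001]: ((NOT 0 XOR (1 IMPLIES NOT 0)) OR NOT 1) -> 0
  row 2 [000010]: ((NOT 0 XOR (0 IMPLIES NOT 0)) OR NOT 0) -> 1
  row 3 [000011]: ((NOT 0 XOR (1 IMPLIES NOT 0)) OR NOT 1) -> 0
  row 4 [000100]: ((NOT 0 XOR (0 IMPLIES NOT 0)) OR NOT 0) -> 1
  (every remaining row is evaluated the same way; all 64 results are listed next)
Full result column, 8 rows per line (x1,x2,x3 fixed per line; x4,x5,x6 runs 000..111 left to right):
  rows 0-7 [x1,x2,x3=000]: 10101010  (ones: 4)
  rows 8-15 [x1,x2,x3=001]: 11111111  (ones: 8)
  rows 16-23 [x1,x2,x3=010]: 10101010  (ones: 4)
  rows 24-31 [x1,x2,x3=011]: 11111111  (ones: 8)
  rows 32-39 [x1,x2,x3=100]: 11111111  (ones: 8)
  rows 40-47 [x1,x2,x3=101]: 10101010  (ones: 4)
  rows 48-55 [x1,x2,x3=110]: 11111111  (ones: 8)
  rows 56-63 [x1,x2,x3=111]: 10101010  (ones: 4)
Count of 1-rows = 4+8+4+8+8+4+8+4 = 48

48


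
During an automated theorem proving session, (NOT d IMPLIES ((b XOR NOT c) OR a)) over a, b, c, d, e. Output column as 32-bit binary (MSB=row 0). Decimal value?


Formula: (NOT d IMPLIES ((b XOR NOT c) OR a)) over a, b, c, d, e (32 rows)
Evaluate each row (bits = a,b,c,d,e, MSB first):
  row 0 [00000]: (NOT 0 IMPLIES ((0 XOR NOT 0) OR 0)) -> 1
  row 1 [00001]: (NOT 0 IMPLIES ((0 XOR NOT 0) OR 0)) -> 1
  row 2 [00010]: (NOT 1 IMPLIES ((0 XOR NOT 0) OR 0)) -> 1
  row 3 [00011]: (NOT 1 IMPLIES ((0 XOR NOT 0) OR 0)) -> 1
  row 4 [00100]: (NOT 0 IMPLIES ((0 XOR NOT 1) OR 0)) -> 0
  row 5 [00101]: (NOT 0 IMPLIES ((0 XOR NOT 1) OR 0)) -> 0
  row 6 [00110]: (NOT 1 IMPLIES ((0 XOR NOT 1) OR 0)) -> 1
  row 7 [00111]: (NOT 1 IMPLIES ((0 XOR NOT 1) OR 0)) -> 1
  row 8 [01000]: (NOT 0 IMPLIES ((1 XOR NOT 0) OR 0)) -> 0
  row 9 [01001]: (NOT 0 IMPLIES ((1 XOR NOT 0) OR 0)) -> 0
  row 10 [01010]: (NOT 1 IMPLIES ((1 XOR NOT 0) OR 0)) -> 1
  row 11 [01011]: (NOT 1 IMPLIES ((1 XOR NOT 0) OR 0)) -> 1
  row 12 [01100]: (NOT 0 IMPLIES ((1 XOR NOT 1) OR 0)) -> 1
  row 13 [01101]: (NOT 0 IMPLIES ((1 XOR NOT 1) OR 0)) -> 1
  row 14 [01110]: (NOT 1 IMPLIES ((1 XOR NOT 1) OR 0)) -> 1
  row 15 [01111]: (NOT 1 IMPLIES ((1 XOR NOT 1) OR 0)) -> 1
  row 16 [10000]: (NOT 0 IMPLIES ((0 XOR NOT 0) OR 1)) -> 1
  row 17 [10001]: (NOT 0 IMPLIES ((0 XOR NOT 0) OR 1)) -> 1
  row 18 [10010]: (NOT 1 IMPLIES ((0 XOR NOT 0) OR 1)) -> 1
  row 19 [10011]: (NOT 1 IMPLIES ((0 XOR NOT 0) OR 1)) -> 1
  row 20 [10100]: (NOT 0 IMPLIES ((0 XOR NOT 1) OR 1)) -> 1
  row 21 [10101]: (NOT 0 IMPLIES ((0 XOR NOT 1) OR 1)) -> 1
  row 22 [10110]: (NOT 1 IMPLIES ((0 XOR NOT 1) OR 1)) -> 1
  row 23 [10111]: (NOT 1 IMPLIES ((0 XOR NOT 1) OR 1)) -> 1
  row 24 [11000]: (NOT 0 IMPLIES ((1 XOR NOT 0) OR 1)) -> 1
  row 25 [11001]: (NOT 0 IMPLIES ((1 XOR NOT 0) OR 1)) -> 1
  row 26 [11010]: (NOT 1 IMPLIES ((1 XOR NOT 0) OR 1)) -> 1
  row 27 [11011]: (NOT 1 IMPLIES ((1 XOR NOT 0) OR 1)) -> 1
  row 28 [11100]: (NOT 0 IMPLIES ((1 XOR NOT 1) OR 1)) -> 1
  row 29 [11101]: (NOT 0 IMPLIES ((1 XOR NOT 1) OR 1)) -> 1
  row 30 [11110]: (NOT 1 IMPLIES ((1 XOR NOT 1) OR 1)) -> 1
  row 31 [11111]: (NOT 1 IMPLIES ((1 XOR NOT 1) OR 1)) -> 1
Full result column, 4 rows per line (a,b,c fixed per line; d,e runs 00..11 left to right):
  rows 0-3 [a,b,c=000]: 1111  = hex F
  rows 4-7 [a,b,c=001]: 0011  = hex 3
  rows 8-11 [a,b,c=010]: 0011  = hex 3
  rows 12-15 [a,b,c=011]: 1111  = hex F
  rows 16-19 [a,b,c=100]: 1111  = hex F
  rows 20-23 [a,b,c=101]: 1111  = hex F
  rows 24-27 [a,b,c=110]: 1111  = hex F
  rows 28-31 [a,b,c=111]: 1111  = hex F
Output column (row 0 .. row 31) = 11110011001111111111111111111111
Output column grouped in 4s = 1111 0011 0011 1111 1111 1111 1111 1111 = 0xF33FFFFF
Convert to decimal digit by digit (value = value*16 + digit):
  F -> 15
  15*16 + 3 = 243
  243*16 + 3 = 3891
  3891*16 + 15 (F) = 62271
  62271*16 + 15 (F) = 996351
  996351*16 + 15 (F) = 15941631
  15941631*16 + 15 (F) = 255066111
  255066111*16 + 15 (F) = 4081057791
Decimal = 4081057791

4081057791


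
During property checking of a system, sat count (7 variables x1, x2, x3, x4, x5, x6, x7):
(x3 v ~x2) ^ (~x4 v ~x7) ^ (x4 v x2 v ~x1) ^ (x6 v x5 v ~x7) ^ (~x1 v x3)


CNF with 5 clauses over 7 vars (128 assignments).
An assignment satisfies CNF iff every clause has >=1 true literal.
Check each row (bits = x1,x2,x3,x4,x5,x6,x7; clause T/F shown):
  row 0 [0000000]: clauses=TTTTT -> 1
  row 1 [0000001]: clauses=TTTFT -> 0
  row 2 [0000010]: clauses=TTTTT -> 1
  row 3 [0000011]: clauses=TTTTT -> 1
  row 4 [0000100]: clauses=TTTTT -> 1
  (every remaining row is evaluated the same way; all 128 results are listed next)
Full result column, 8 rows per line (x1,x2,x3,x4 fixed per line; x5,x6,x7 runs 000..111 left to right):
  rows 0-7 [x1,x2,x3,x4=0000]: 10111111  (ones: 7)
  rows 8-15 [x1,x2,x3,x4=0001]: 10101010  (ones: 4)
  rows 16-23 [x1,x2,x3,x4=0010]: 10111111  (ones: 7)
  rows 24-31 [x1,x2,x3,x4=0011]: 10101010  (ones: 4)
  rows 32-39 [x1,x2,x3,x4=0100]: 00000000  (ones: 0)
  rows 40-47 [x1,x2,x3,x4=0101]: 00000000  (ones: 0)
  rows 48-55 [x1,x2,x3,x4=0110]: 10111111  (ones: 7)
  rows 56-63 [x1,x2,x3,x4=0111]: 10101010  (ones: 4)
  rows 64-71 [x1,x2,x3,x4=1000]: 00000000  (ones: 0)
  rows 72-79 [x1,x2,x3,x4=1001]: 00000000  (ones: 0)
  rows 80-87 [x1,x2,x3,x4=1010]: 00000000  (ones: 0)
  rows 88-95 [x1,x2,x3,x4=1011]: 10101010  (ones: 4)
  rows 96-103 [x1,x2,x3,x4=1100]: 00000000  (ones: 0)
  rows 104-111 [x1,x2,x3,x4=1101]: 00000000  (ones: 0)
  rows 112-119 [x1,x2,x3,x4=1110]: 10111111  (ones: 7)
  rows 120-127 [x1,x2,x3,x4=1111]: 10101010  (ones: 4)
Satisfying assignments = 7+4+7+4+0+0+7+4+0+0+0+4+0+0+7+4 = 48

48


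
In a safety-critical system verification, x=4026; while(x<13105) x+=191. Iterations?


Step 1: x goes from 4026 toward 13105 by 191; the body runs while x<13105, so iterations = ceil((bound-start)/step)
Step 2: Distance=9079
Step 3: ceil(9079/191)=48

48


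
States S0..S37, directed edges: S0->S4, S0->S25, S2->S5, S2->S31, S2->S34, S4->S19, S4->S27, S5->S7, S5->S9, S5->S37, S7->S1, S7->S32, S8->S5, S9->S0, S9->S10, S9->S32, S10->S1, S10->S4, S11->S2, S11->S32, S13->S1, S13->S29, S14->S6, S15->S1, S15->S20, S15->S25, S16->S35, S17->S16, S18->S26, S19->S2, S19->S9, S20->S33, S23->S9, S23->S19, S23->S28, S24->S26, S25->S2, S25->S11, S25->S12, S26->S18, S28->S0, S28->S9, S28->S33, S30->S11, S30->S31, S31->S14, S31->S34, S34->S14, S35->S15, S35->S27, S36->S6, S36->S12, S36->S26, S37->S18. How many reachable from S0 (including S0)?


BFS from S0:
  layer 0: {S0}
  layer 1: {S4, S25}
  layer 2: {S2, S11, S12, S19, S27}
  layer 3: {S5, S9, S31, S32, S34}
  layer 4: {S7, S10, S14, S37}
  layer 5: {S1, S6, S18}
  layer 6: {S26}
Reachable set: {S0, S1, S2, S4, S5, S6, S7, S9, S10, S11, S12, S14, S18, S19, S25, S26, S27, S31, S32, S34, S37}
Count = 21

21


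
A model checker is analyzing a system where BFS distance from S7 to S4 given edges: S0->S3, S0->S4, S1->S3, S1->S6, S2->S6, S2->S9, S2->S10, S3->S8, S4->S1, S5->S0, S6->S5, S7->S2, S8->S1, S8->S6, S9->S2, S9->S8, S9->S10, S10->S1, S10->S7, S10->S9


BFS layer-by-layer from S7:
  dist 0: {S7}
  dist 1: {S2}
  dist 2: {S6, S9, S10}
  dist 3: {S1, S5, S8}
  dist 4: {S0, S3}
  dist 5: {S4}
  -> S4 reached at distance 5
Shortest path length = 5

5


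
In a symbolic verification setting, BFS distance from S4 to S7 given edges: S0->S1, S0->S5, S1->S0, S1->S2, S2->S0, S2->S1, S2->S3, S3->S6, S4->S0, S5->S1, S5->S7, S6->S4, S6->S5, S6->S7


BFS layer-by-layer from S4:
  dist 0: {S4}
  dist 1: {S0}
  dist 2: {S1, S5}
  dist 3: {S2, S7}
  -> S7 reached at distance 3
Shortest path length = 3

3


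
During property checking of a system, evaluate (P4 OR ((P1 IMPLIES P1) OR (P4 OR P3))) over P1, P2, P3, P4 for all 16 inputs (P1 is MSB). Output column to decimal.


Formula: (P4 OR ((P1 IMPLIES P1) OR (P4 OR P3))) over P1, P2, P3, P4 (16 rows)
Evaluate each row (bits = P1,P2,P3,P4, MSB first):
  row 0 [0000]: (0 OR ((0 IMPLIES 0) OR (0 OR 0))) -> 1
  row 1 [0001]: (1 OR ((0 IMPLIES 0) OR (1 OR 0))) -> 1
  row 2 [0010]: (0 OR ((0 IMPLIES 0) OR (0 OR 1))) -> 1
  row 3 [0011]: (1 OR ((0 IMPLIES 0) OR (1 OR 1))) -> 1
  row 4 [0100]: (0 OR ((0 IMPLIES 0) OR (0 OR 0))) -> 1
  row 5 [0101]: (1 OR ((0 IMPLIES 0) OR (1 OR 0))) -> 1
  row 6 [0110]: (0 OR ((0 IMPLIES 0) OR (0 OR 1))) -> 1
  row 7 [0111]: (1 OR ((0 IMPLIES 0) OR (1 OR 1))) -> 1
  row 8 [1000]: (0 OR ((1 IMPLIES 1) OR (0 OR 0))) -> 1
  row 9 [1001]: (1 OR ((1 IMPLIES 1) OR (1 OR 0))) -> 1
  row 10 [1010]: (0 OR ((1 IMPLIES 1) OR (0 OR 1))) -> 1
  row 11 [1011]: (1 OR ((1 IMPLIES 1) OR (1 OR 1))) -> 1
  row 12 [1100]: (0 OR ((1 IMPLIES 1) OR (0 OR 0))) -> 1
  row 13 [1101]: (1 OR ((1 IMPLIES 1) OR (1 OR 0))) -> 1
  row 14 [1110]: (0 OR ((1 IMPLIES 1) OR (0 OR 1))) -> 1
  row 15 [1111]: (1 OR ((1 IMPLIES 1) OR (1 OR 1))) -> 1
Full result column, 4 rows per line (P1,P2 fixed per line; P3,P4 runs 00..11 left to right):
  rows 0-3 [P1,P2=00]: 1111  = hex F
  rows 4-7 [P1,P2=01]: 1111  = hex F
  rows 8-11 [P1,P2=10]: 1111  = hex F
  rows 12-15 [P1,P2=11]: 1111  = hex F
Output column (row 0 .. row 15) = 1111111111111111
Output column grouped in 4s = 1111 1111 1111 1111 = 0xFFFF
Convert to decimal digit by digit (value = value*16 + digit):
  F -> 15
  15*16 + 15 (F) = 255
  255*16 + 15 (F) = 4095
  4095*16 + 15 (F) = 65535
Decimal = 65535

65535


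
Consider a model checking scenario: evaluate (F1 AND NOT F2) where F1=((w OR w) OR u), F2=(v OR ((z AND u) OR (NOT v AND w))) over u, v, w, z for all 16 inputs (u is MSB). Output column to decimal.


F1 = ((w OR w) OR u)
F2 = (v OR ((z AND u) OR (NOT v AND w)))
Counterexample to F1=>F2 is where F1=1 and F2=0.
Evaluate each row (bits = u,v,w,z, MSB first):
  row 0 [0000]: F1=0 F2=0 -> F1&~F2 -> 0
  row 1 [0001]: F1=0 F2=0 -> F1&~F2 -> 0
  row 2 [0010]: F1=1 F2=1 -> F1&~F2 -> 0
  row 3 [0011]: F1=1 F2=1 -> F1&~F2 -> 0
  row 4 [0100]: F1=0 F2=1 -> F1&~F2 -> 0
  row 5 [0101]: F1=0 F2=1 -> F1&~F2 -> 0
  row 6 [0110]: F1=1 F2=1 -> F1&~F2 -> 0
  row 7 [0111]: F1=1 F2=1 -> F1&~F2 -> 0
  row 8 [1000]: F1=1 F2=0 -> F1&~F2 -> 1
  row 9 [1001]: F1=1 F2=1 -> F1&~F2 -> 0
  row 10 [1010]: F1=1 F2=1 -> F1&~F2 -> 0
  row 11 [1011]: F1=1 F2=1 -> F1&~F2 -> 0
  row 12 [1100]: F1=1 F2=1 -> F1&~F2 -> 0
  row 13 [1101]: F1=1 F2=1 -> F1&~F2 -> 0
  row 14 [1110]: F1=1 F2=1 -> F1&~F2 -> 0
  row 15 [1111]: F1=1 F2=1 -> F1&~F2 -> 0
Full result column, 4 rows per line (u,v fixed per line; w,z runs 00..11 left to right):
  rows 0-3 [u,v=00]: 0000  = hex 0
  rows 4-7 [u,v=01]: 0000  = hex 0
  rows 8-11 [u,v=10]: 1000  = hex 8
  rows 12-15 [u,v=11]: 0000  = hex 0
Counterexample vector (row 0 .. row 15) = 0000000010000000
Output column grouped in 4s = 0000 0000 1000 0000 = 0x0080
Convert to decimal digit by digit (value = value*16 + digit):
  0 -> 0
  0*16 + 0 = 0
  0*16 + 8 = 8
  8*16 + 0 = 128
Decimal = 128

128


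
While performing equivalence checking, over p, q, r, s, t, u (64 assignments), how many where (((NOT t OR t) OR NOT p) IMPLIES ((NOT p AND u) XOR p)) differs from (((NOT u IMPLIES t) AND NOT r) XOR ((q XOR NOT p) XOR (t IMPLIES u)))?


F1 = (((NOT t OR t) OR NOT p) IMPLIES ((NOT p AND u) XOR p))
F2 = (((NOT u IMPLIES t) AND NOT r) XOR ((q XOR NOT p) XOR (t IMPLIES u)))
Evaluate both on each of 64 rows (bits = p,q,r,s,t,u):
  row 0 [000000]: F1=0 F2=0 -> 0
  row 1 [000001]: F1=1 F2=1 -> 0
  row 2 [000010]: F1=0 F2=0 -> 0
  row 3 [000011]: F1=1 F2=1 -> 0
  row 4 [000100]: F1=0 F2=0 -> 0
  (every remaining row is evaluated the same way; all 64 results are listed next)
Full result column, 8 rows per line (p,q,r fixed per line; s,t,u runs 000..111 left to right):
  rows 0-7 [p,q,r=000]: 00000000  (ones: 0)
  rows 8-15 [p,q,r=001]: 01110111  (ones: 6)
  rows 16-23 [p,q,r=010]: 11111111  (ones: 8)
  rows 24-31 [p,q,r=011]: 10001000  (ones: 2)
  rows 32-39 [p,q,r=100]: 01010101  (ones: 4)
  rows 40-47 [p,q,r=101]: 00100010  (ones: 2)
  rows 48-55 [p,q,r=110]: 10101010  (ones: 4)
  rows 56-63 [p,q,r=111]: 11011101  (ones: 6)
Disagreements = 0+6+8+2+4+2+4+6 = 32

32


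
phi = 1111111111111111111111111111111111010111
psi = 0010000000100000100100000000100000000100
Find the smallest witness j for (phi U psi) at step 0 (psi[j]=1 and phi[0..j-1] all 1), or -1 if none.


(phi U psi) at 0: need smallest j with psi[j]=1 and phi[i]=1 for all i in [0,j).
Scan from step 0:
  step 0: phi=1, psi=0 -> continue
  step 1: phi=1, psi=0 -> continue
  step 2: psi=1 and phi held for [0,2) -> witness found
Witness step = 2

2


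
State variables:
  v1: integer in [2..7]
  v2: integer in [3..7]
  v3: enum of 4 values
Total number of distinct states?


State space = product of domain sizes of all variables.
Domain sizes:
  v1 (integer in [2..7]): 6
  v2 (integer in [3..7]): 5
  v3 (enum of 4 values): 4
Product = 6 * 5 * 4 = 120

120


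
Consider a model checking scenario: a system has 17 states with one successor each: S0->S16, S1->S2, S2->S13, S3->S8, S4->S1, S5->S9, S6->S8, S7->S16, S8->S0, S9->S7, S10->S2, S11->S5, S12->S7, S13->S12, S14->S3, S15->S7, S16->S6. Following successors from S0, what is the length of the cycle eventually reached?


Trace from S0 until a state repeats:
  S0 -> S16 -> S6 -> S8 -> S0
S0 first seen at step 0, revisited at step 4.
Cycle length = 4 - 0 = 4

4


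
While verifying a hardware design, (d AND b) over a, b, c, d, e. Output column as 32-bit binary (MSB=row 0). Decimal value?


Formula: (d AND b) over a, b, c, d, e (32 rows)
Evaluate each row (bits = a,b,c,d,e, MSB first):
  row 0 [00000]: (0 AND 0) -> 0
  row 1 [00001]: (0 AND 0) -> 0
  row 2 [00010]: (1 AND 0) -> 0
  row 3 [00011]: (1 AND 0) -> 0
  row 4 [00100]: (0 AND 0) -> 0
  row 5 [00101]: (0 AND 0) -> 0
  row 6 [00110]: (1 AND 0) -> 0
  row 7 [00111]: (1 AND 0) -> 0
  row 8 [01000]: (0 AND 1) -> 0
  row 9 [01001]: (0 AND 1) -> 0
  row 10 [01010]: (1 AND 1) -> 1
  row 11 [01011]: (1 AND 1) -> 1
  row 12 [01100]: (0 AND 1) -> 0
  row 13 [01101]: (0 AND 1) -> 0
  row 14 [01110]: (1 AND 1) -> 1
  row 15 [01111]: (1 AND 1) -> 1
  row 16 [10000]: (0 AND 0) -> 0
  row 17 [10001]: (0 AND 0) -> 0
  row 18 [10010]: (1 AND 0) -> 0
  row 19 [10011]: (1 AND 0) -> 0
  row 20 [10100]: (0 AND 0) -> 0
  row 21 [10101]: (0 AND 0) -> 0
  row 22 [10110]: (1 AND 0) -> 0
  row 23 [10111]: (1 AND 0) -> 0
  row 24 [11000]: (0 AND 1) -> 0
  row 25 [11001]: (0 AND 1) -> 0
  row 26 [11010]: (1 AND 1) -> 1
  row 27 [11011]: (1 AND 1) -> 1
  row 28 [11100]: (0 AND 1) -> 0
  row 29 [11101]: (0 AND 1) -> 0
  row 30 [11110]: (1 AND 1) -> 1
  row 31 [11111]: (1 AND 1) -> 1
Full result column, 4 rows per line (a,b,c fixed per line; d,e runs 00..11 left to right):
  rows 0-3 [a,b,c=000]: 0000  = hex 0
  rows 4-7 [a,b,c=001]: 0000  = hex 0
  rows 8-11 [a,b,c=010]: 0011  = hex 3
  rows 12-15 [a,b,c=011]: 0011  = hex 3
  rows 16-19 [a,b,c=100]: 0000  = hex 0
  rows 20-23 [a,b,c=101]: 0000  = hex 0
  rows 24-27 [a,b,c=110]: 0011  = hex 3
  rows 28-31 [a,b,c=111]: 0011  = hex 3
Output column (row 0 .. row 31) = 00000000001100110000000000110011
Output column grouped in 4s = 0000 0000 0011 0011 0000 0000 0011 0011 = 0x00330033
Convert to decimal digit by digit (value = value*16 + digit):
  0 -> 0
  0*16 + 0 = 0
  0*16 + 3 = 3
  3*16 + 3 = 51
  51*16 + 0 = 816
  816*16 + 0 = 13056
  13056*16 + 3 = 208899
  208899*16 + 3 = 3342387
Decimal = 3342387

3342387


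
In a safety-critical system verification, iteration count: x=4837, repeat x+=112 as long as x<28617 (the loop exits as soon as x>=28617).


Step 1: x goes from 4837 toward 28617 by 112; the body runs while x<28617, so iterations = ceil((bound-start)/step)
Step 2: Distance=23780
Step 3: ceil(23780/112)=213

213


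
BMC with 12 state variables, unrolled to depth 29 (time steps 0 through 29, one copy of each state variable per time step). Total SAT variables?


BMC unrolls to depth k, creating one copy of each state var for steps 0..k.
Step count = 29 + 1 = 30 (steps 0 through 29)
Vars per step = 12
Total = 12 * 30 = 360

360


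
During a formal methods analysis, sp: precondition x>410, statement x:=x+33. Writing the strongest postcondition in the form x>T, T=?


Formula: sp(P, x:=E) = exists old_x. (x = E[old_x/x]) AND P[old_x/x] (old_x is the value of x before the assignment; eliminate old_x by solving x = E[old_x/x] for old_x)
Step 1: Precondition P: x>410, i.e. old_x > 410
Step 2: Assignment gives x = old_x + 33, so old_x = x - 33
Step 3: Substitute into P: x - 33 > 410
Step 4: Simplify: x > 410+33 = 443

443


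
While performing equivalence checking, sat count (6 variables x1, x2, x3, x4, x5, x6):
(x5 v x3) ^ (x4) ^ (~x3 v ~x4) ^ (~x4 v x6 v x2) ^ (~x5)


CNF with 5 clauses over 6 vars (64 assignments).
An assignment satisfies CNF iff every clause has >=1 true literal.
Check each row (bits = x1,x2,x3,x4,x5,x6; clause T/F shown):
  row 0 [000000]: clauses=FFTTT -> 0
  row 1 [000001]: clauses=FFTTT -> 0
  row 2 [000010]: clauses=TFTTF -> 0
  row 3 [000011]: clauses=TFTTF -> 0
  row 4 [000100]: clauses=FTTFT -> 0
  (every remaining row is evaluated the same way; all 64 results are listed next)
Full result column, 8 rows per line (x1,x2,x3 fixed per line; x4,x5,x6 runs 000..111 left to right):
  rows 0-7 [x1,x2,x3=000]: 00000000  (ones: 0)
  rows 8-15 [x1,x2,x3=001]: 00000000  (ones: 0)
  rows 16-23 [x1,x2,x3=010]: 00000000  (ones: 0)
  rows 24-31 [x1,x2,x3=011]: 00000000  (ones: 0)
  rows 32-39 [x1,x2,x3=100]: 00000000  (ones: 0)
  rows 40-47 [x1,x2,x3=101]: 00000000  (ones: 0)
  rows 48-55 [x1,x2,x3=110]: 00000000  (ones: 0)
  rows 56-63 [x1,x2,x3=111]: 00000000  (ones: 0)
Satisfying assignments = 0+0+0+0+0+0+0+0 = 0

0


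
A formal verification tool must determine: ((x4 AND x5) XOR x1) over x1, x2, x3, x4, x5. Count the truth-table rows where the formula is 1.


Formula: ((x4 AND x5) XOR x1) over 5 vars (32 rows)
Evaluate each row (x1, x2, x3, x4, x5 as bits, MSB first):
  row 0 [00000]: ((0 AND 0) XOR 0) -> 0
  row 1 [00001]: ((0 AND 1) XOR 0) -> 0
  row 2 [00010]: ((1 AND 0) XOR 0) -> 0
  row 3 [00011]: ((1 AND 1) XOR 0) -> 1
  row 4 [00100]: ((0 AND 0) XOR 0) -> 0
  row 5 [00101]: ((0 AND 1) XOR 0) -> 0
  row 6 [00110]: ((1 AND 0) XOR 0) -> 0
  row 7 [00111]: ((1 AND 1) XOR 0) -> 1
  row 8 [01000]: ((0 AND 0) XOR 0) -> 0
  row 9 [01001]: ((0 AND 1) XOR 0) -> 0
  row 10 [01010]: ((1 AND 0) XOR 0) -> 0
  row 11 [01011]: ((1 AND 1) XOR 0) -> 1
  row 12 [01100]: ((0 AND 0) XOR 0) -> 0
  row 13 [01101]: ((0 AND 1) XOR 0) -> 0
  row 14 [01110]: ((1 AND 0) XOR 0) -> 0
  row 15 [01111]: ((1 AND 1) XOR 0) -> 1
  row 16 [10000]: ((0 AND 0) XOR 1) -> 1
  row 17 [10001]: ((0 AND 1) XOR 1) -> 1
  row 18 [10010]: ((1 AND 0) XOR 1) -> 1
  row 19 [10011]: ((1 AND 1) XOR 1) -> 0
  row 20 [10100]: ((0 AND 0) XOR 1) -> 1
  row 21 [10101]: ((0 AND 1) XOR 1) -> 1
  row 22 [10110]: ((1 AND 0) XOR 1) -> 1
  row 23 [10111]: ((1 AND 1) XOR 1) -> 0
  row 24 [11000]: ((0 AND 0) XOR 1) -> 1
  row 25 [11001]: ((0 AND 1) XOR 1) -> 1
  row 26 [11010]: ((1 AND 0) XOR 1) -> 1
  row 27 [11011]: ((1 AND 1) XOR 1) -> 0
  row 28 [11100]: ((0 AND 0) XOR 1) -> 1
  row 29 [11101]: ((0 AND 1) XOR 1) -> 1
  row 30 [11110]: ((1 AND 0) XOR 1) -> 1
  row 31 [11111]: ((1 AND 1) XOR 1) -> 0
Full result column, 8 rows per line (x1,x2 fixed per line; x3,x4,x5 runs 000..111 left to right):
  rows 0-7 [x1,x2=00]: 00010001  (ones: 2)
  rows 8-15 [x1,x2=01]: 00010001  (ones: 2)
  rows 16-23 [x1,x2=10]: 11101110  (ones: 6)
  rows 24-31 [x1,x2=11]: 11101110  (ones: 6)
Count of 1-rows = 2+2+6+6 = 16

16


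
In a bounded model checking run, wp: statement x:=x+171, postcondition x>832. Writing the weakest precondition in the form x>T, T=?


Formula: wp(x:=E, P) = P[E/x] (substitute E for x in postcondition)
Step 1: Postcondition: x>832
Step 2: Substitute x+171 for x: x+171>832
Step 3: Solve for x: x > 832-171 = 661

661


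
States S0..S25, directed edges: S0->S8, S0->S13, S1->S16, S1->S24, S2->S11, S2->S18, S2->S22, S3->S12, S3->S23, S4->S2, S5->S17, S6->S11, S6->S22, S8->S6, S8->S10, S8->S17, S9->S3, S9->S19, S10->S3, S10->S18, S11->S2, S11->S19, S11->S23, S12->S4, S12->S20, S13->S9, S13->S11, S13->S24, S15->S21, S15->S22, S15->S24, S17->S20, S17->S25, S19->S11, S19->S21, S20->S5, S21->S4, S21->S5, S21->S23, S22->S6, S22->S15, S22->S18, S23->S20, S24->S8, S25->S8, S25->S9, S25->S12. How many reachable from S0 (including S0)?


BFS from S0:
  layer 0: {S0}
  layer 1: {S8, S13}
  layer 2: {S6, S9, S10, S11, S17, S24}
  layer 3: {S2, S3, S18, S19, S20, S22, S23, S25}
  layer 4: {S5, S12, S15, S21}
  layer 5: {S4}
Reachable set: {S0, S2, S3, S4, S5, S6, S8, S9, S10, S11, S12, S13, S15, S17, S18, S19, S20, S21, S22, S23, S24, S25}
Count = 22

22


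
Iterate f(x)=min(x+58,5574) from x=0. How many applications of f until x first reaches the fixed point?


Step 1: x=0, cap=5574, increment=58
Step 2: x grows by 58 each step until capped at 5574; fixed point is x=5574
Step 3: iterations = ceil(5574/58) = 97

97


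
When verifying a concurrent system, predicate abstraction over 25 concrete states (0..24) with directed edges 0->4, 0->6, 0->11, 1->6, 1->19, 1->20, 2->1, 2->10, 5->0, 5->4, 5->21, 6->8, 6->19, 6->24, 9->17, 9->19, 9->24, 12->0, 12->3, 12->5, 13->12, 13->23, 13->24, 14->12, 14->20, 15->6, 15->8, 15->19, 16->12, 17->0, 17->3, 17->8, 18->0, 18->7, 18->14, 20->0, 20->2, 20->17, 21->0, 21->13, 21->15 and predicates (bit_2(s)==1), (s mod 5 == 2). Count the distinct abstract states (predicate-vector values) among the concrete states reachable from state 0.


BFS from 0:
Concrete reachable: {0, 4, 6, 8, 11, 19, 24}
Abstract via predicates (bit_2(s)==1), (s mod 5 == 2):
  (0,0) <- {0, 8, 11, 19, 24}
  (1,0) <- {4, 6}
Distinct abstract states = 2

2


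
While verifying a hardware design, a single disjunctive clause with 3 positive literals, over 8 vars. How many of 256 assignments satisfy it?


Step 1: Total=2^8=256
Step 2: Unsat when all 3 false: 2^5=32
Step 3: Sat=256-32=224

224


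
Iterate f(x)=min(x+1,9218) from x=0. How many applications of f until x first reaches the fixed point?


Step 1: x=0, cap=9218, increment=1
Step 2: x grows by 1 each step until capped at 9218; fixed point is x=9218
Step 3: iterations = ceil(9218/1) = 9218

9218


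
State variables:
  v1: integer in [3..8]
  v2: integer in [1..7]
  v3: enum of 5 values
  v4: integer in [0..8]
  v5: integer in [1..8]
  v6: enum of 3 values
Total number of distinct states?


State space = product of domain sizes of all variables.
Domain sizes:
  v1 (integer in [3..8]): 6
  v2 (integer in [1..7]): 7
  v3 (enum of 5 values): 5
  v4 (integer in [0..8]): 9
  v5 (integer in [1..8]): 8
  v6 (enum of 3 values): 3
Product = 6 * 7 * 5 * 9 * 8 * 3 = 45360

45360


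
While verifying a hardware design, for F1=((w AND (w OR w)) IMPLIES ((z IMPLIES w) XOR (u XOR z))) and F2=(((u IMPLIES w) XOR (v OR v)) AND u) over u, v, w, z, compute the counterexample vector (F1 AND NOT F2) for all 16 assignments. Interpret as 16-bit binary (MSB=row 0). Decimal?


F1 = ((w AND (w OR w)) IMPLIES ((z IMPLIES w) XOR (u XOR z)))
F2 = (((u IMPLIES w) XOR (v OR v)) AND u)
Counterexample to F1=>F2 is where F1=1 and F2=0.
Evaluate each row (bits = u,v,w,z, MSB first):
  row 0 [0000]: F1=1 F2=0 -> F1&~F2 -> 1
  row 1 [0001]: F1=1 F2=0 -> F1&~F2 -> 1
  row 2 [0010]: F1=1 F2=0 -> F1&~F2 -> 1
  row 3 [0011]: F1=0 F2=0 -> F1&~F2 -> 0
  row 4 [0100]: F1=1 F2=0 -> F1&~F2 -> 1
  row 5 [0101]: F1=1 F2=0 -> F1&~F2 -> 1
  row 6 [0110]: F1=1 F2=0 -> F1&~F2 -> 1
  row 7 [0111]: F1=0 F2=0 -> F1&~F2 -> 0
  row 8 [1000]: F1=1 F2=0 -> F1&~F2 -> 1
  row 9 [1001]: F1=1 F2=0 -> F1&~F2 -> 1
  row 10 [1010]: F1=0 F2=1 -> F1&~F2 -> 0
  row 11 [1011]: F1=1 F2=1 -> F1&~F2 -> 0
  row 12 [1100]: F1=1 F2=1 -> F1&~F2 -> 0
  row 13 [1101]: F1=1 F2=1 -> F1&~F2 -> 0
  row 14 [1110]: F1=0 F2=0 -> F1&~F2 -> 0
  row 15 [1111]: F1=1 F2=0 -> F1&~F2 -> 1
Full result column, 4 rows per line (u,v fixed per line; w,z runs 00..11 left to right):
  rows 0-3 [u,v=00]: 1110  = hex E
  rows 4-7 [u,v=01]: 1110  = hex E
  rows 8-11 [u,v=10]: 1100  = hex C
  rows 12-15 [u,v=11]: 0001  = hex 1
Counterexample vector (row 0 .. row 15) = 1110111011000001
Output column grouped in 4s = 1110 1110 1100 0001 = 0xEEC1
Convert to decimal digit by digit (value = value*16 + digit):
  E -> 14
  14*16 + 14 (E) = 238
  238*16 + 12 (C) = 3820
  3820*16 + 1 = 61121
Decimal = 61121

61121


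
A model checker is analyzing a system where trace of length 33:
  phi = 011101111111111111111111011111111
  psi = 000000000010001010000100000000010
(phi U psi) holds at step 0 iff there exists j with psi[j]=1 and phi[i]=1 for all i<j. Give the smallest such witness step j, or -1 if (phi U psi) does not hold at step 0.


(phi U psi) at 0: need smallest j with psi[j]=1 and phi[i]=1 for all i in [0,j).
Scan from step 0:
  step 0: phi=0 -> phi-prefix broken from here
  step 10: psi=1 but phi already failed -> not a witness
  step 14: psi=1 but phi already failed -> not a witness
  step 16: psi=1 but phi already failed -> not a witness
  step 21: psi=1 but phi already failed -> not a witness
  step 31: psi=1 but phi already failed -> not a witness
  end of trace: no witness -> -1
Witness step = -1

-1


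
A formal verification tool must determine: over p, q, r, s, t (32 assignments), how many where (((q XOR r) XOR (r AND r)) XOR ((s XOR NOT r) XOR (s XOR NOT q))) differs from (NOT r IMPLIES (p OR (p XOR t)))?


F1 = (((q XOR r) XOR (r AND r)) XOR ((s XOR NOT r) XOR (s XOR NOT q)))
F2 = (NOT r IMPLIES (p OR (p XOR t)))
Evaluate both on each of 32 rows (bits = p,q,r,s,t):
  row 0 [00000]: F1=0 F2=0 -> 0
  row 1 [00001]: F1=0 F2=1 (differ) -> 1
  row 2 [00010]: F1=0 F2=0 -> 0
  row 3 [00011]: F1=0 F2=1 (differ) -> 1
  row 4 [00100]: F1=1 F2=1 -> 0
  row 5 [00101]: F1=1 F2=1 -> 0
  row 6 [00110]: F1=1 F2=1 -> 0
  row 7 [00111]: F1=1 F2=1 -> 0
  row 8 [01000]: F1=0 F2=0 -> 0
  row 9 [01001]: F1=0 F2=1 (differ) -> 1
  row 10 [01010]: F1=0 F2=0 -> 0
  row 11 [01011]: F1=0 F2=1 (differ) -> 1
  row 12 [01100]: F1=1 F2=1 -> 0
  row 13 [01101]: F1=1 F2=1 -> 0
  row 14 [01110]: F1=1 F2=1 -> 0
  row 15 [01111]: F1=1 F2=1 -> 0
  row 16 [10000]: F1=0 F2=1 (differ) -> 1
  row 17 [10001]: F1=0 F2=1 (differ) -> 1
  row 18 [10010]: F1=0 F2=1 (differ) -> 1
  row 19 [10011]: F1=0 F2=1 (differ) -> 1
  row 20 [10100]: F1=1 F2=1 -> 0
  row 21 [10101]: F1=1 F2=1 -> 0
  row 22 [10110]: F1=1 F2=1 -> 0
  row 23 [10111]: F1=1 F2=1 -> 0
  row 24 [11000]: F1=0 F2=1 (differ) -> 1
  row 25 [11001]: F1=0 F2=1 (differ) -> 1
  row 26 [11010]: F1=0 F2=1 (differ) -> 1
  row 27 [11011]: F1=0 F2=1 (differ) -> 1
  row 28 [11100]: F1=1 F2=1 -> 0
  row 29 [11101]: F1=1 F2=1 -> 0
  row 30 [11110]: F1=1 F2=1 -> 0
  row 31 [11111]: F1=1 F2=1 -> 0
Full result column, 8 rows per line (p,q fixed per line; r,s,t runs 000..111 left to right):
  rows 0-7 [p,q=00]: 01010000  (ones: 2)
  rows 8-15 [p,q=01]: 01010000  (ones: 2)
  rows 16-23 [p,q=10]: 11110000  (ones: 4)
  rows 24-31 [p,q=11]: 11110000  (ones: 4)
Disagreements = 2+2+4+4 = 12

12


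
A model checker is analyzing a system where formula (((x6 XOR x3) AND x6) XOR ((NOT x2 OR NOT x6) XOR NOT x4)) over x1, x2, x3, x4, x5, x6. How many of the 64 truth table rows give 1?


Formula: (((x6 XOR x3) AND x6) XOR ((NOT x2 OR NOT x6) XOR NOT x4)) over 6 vars (64 rows)
Evaluate each row (x1, x2, x3, x4, x5, x6 as bits, MSB first):
  row 0 [000000]: (((0 XOR 0) AND 0) XOR ((NOT 0 OR NOT 0) XOR NOT 0)) -> 0
  row 1 [000001]: (((1 XOR 0) AND 1) XOR ((NOT 0 OR NOT 1) XOR NOT 0)) -> 1
  row 2 [000010]: (((0 XOR 0) AND 0) XOR ((NOT 0 OR NOT 0) XOR NOT 0)) -> 0
  row 3 [000011]: (((1 XOR 0) AND 1) XOR ((NOT 0 OR NOT 1) XOR NOT 0)) -> 1
  row 4 [000100]: (((0 XOR 0) AND 0) XOR ((NOT 0 OR NOT 0) XOR NOT 1)) -> 1
  (every remaining row is evaluated the same way; all 64 results are listed next)
Full result column, 8 rows per line (x1,x2,x3 fixed per line; x4,x5,x6 runs 000..111 left to right):
  rows 0-7 [x1,x2,x3=000]: 01011010  (ones: 4)
  rows 8-15 [x1,x2,x3=001]: 00001111  (ones: 4)
  rows 16-23 [x1,x2,x3=010]: 00001111  (ones: 4)
  rows 24-31 [x1,x2,x3=011]: 01011010  (ones: 4)
  rows 32-39 [x1,x2,x3=100]: 01011010  (ones: 4)
  rows 40-47 [x1,x2,x3=101]: 00001111  (ones: 4)
  rows 48-55 [x1,x2,x3=110]: 00001111  (ones: 4)
  rows 56-63 [x1,x2,x3=111]: 01011010  (ones: 4)
Count of 1-rows = 4+4+4+4+4+4+4+4 = 32

32


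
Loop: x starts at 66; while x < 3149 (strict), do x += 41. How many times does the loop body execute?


Step 1: x goes from 66 toward 3149 by 41; the body runs while x<3149, so iterations = ceil((bound-start)/step)
Step 2: Distance=3083
Step 3: ceil(3083/41)=76

76


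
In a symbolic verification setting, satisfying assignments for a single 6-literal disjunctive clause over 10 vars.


Step 1: Total=2^10=1024
Step 2: Unsat when all 6 false: 2^4=16
Step 3: Sat=1024-16=1008

1008


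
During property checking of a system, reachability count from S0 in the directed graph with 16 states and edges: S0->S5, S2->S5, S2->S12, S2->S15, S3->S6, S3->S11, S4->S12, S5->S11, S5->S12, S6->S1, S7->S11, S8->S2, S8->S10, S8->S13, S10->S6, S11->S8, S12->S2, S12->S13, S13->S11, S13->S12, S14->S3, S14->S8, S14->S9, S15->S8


BFS from S0:
  layer 0: {S0}
  layer 1: {S5}
  layer 2: {S11, S12}
  layer 3: {S2, S8, S13}
  layer 4: {S10, S15}
  layer 5: {S6}
  layer 6: {S1}
Reachable set: {S0, S1, S2, S5, S6, S8, S10, S11, S12, S13, S15}
Count = 11

11


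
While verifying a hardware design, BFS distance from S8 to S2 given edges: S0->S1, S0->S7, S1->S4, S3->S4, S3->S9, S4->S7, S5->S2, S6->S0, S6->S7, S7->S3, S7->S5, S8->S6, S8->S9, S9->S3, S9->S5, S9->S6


BFS layer-by-layer from S8:
  dist 0: {S8}
  dist 1: {S6, S9}
  dist 2: {S0, S3, S5, S7}
  dist 3: {S1, S2, S4}
  -> S2 reached at distance 3
Shortest path length = 3

3


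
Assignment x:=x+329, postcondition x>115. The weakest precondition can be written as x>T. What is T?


Formula: wp(x:=E, P) = P[E/x] (substitute E for x in postcondition)
Step 1: Postcondition: x>115
Step 2: Substitute x+329 for x: x+329>115
Step 3: Solve for x: x > 115-329 = -214

-214
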